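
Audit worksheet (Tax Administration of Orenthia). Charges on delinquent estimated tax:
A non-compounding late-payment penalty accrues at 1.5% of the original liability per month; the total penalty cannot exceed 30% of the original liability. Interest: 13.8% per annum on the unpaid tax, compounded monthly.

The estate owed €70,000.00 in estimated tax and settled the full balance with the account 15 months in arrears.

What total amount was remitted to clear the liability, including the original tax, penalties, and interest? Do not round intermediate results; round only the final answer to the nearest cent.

€98,847.19

Penalty: 15 × 1.5% × €70,000.00 = €15,750.00 (below the 30% cap of €21,000.00)
Interest (13.8%/yr ÷ 12 = 1.15%/month): €70,000.00 × ((1 + 0.0115)^15 − 1) = €13,097.1916…
Total = €70,000.00 + €15,750.0000 + €13,097.1916… = €98,847.19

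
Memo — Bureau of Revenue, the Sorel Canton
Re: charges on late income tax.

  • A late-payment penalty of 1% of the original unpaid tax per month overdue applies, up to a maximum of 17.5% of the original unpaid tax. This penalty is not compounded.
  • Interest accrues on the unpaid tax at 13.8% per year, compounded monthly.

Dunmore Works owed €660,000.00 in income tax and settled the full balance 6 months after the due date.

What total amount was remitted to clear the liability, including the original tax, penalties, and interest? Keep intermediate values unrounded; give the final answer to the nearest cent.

€746,469.52

Penalty: 6 × 1% × €660,000.00 = €39,600.00 (below the 17.5% cap of €115,500.00)
Interest (13.8%/yr ÷ 12 = 1.15%/month): €660,000.00 × ((1 + 0.0115)^6 − 1) = €46,869.5245…
Total = €660,000.00 + €39,600.0000 + €46,869.5245… = €746,469.52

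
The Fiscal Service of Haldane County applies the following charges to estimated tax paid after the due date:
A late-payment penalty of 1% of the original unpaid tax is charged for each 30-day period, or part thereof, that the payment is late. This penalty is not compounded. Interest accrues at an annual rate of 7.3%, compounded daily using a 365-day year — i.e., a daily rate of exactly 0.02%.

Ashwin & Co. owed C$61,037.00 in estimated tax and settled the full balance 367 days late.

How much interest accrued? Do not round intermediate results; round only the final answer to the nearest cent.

Interest: C$61,037.00 × ((1 + 0.0002)^367 − 1) = C$61,037.00 × 0.07615302… = C$4,648.1517…

C$4,648.15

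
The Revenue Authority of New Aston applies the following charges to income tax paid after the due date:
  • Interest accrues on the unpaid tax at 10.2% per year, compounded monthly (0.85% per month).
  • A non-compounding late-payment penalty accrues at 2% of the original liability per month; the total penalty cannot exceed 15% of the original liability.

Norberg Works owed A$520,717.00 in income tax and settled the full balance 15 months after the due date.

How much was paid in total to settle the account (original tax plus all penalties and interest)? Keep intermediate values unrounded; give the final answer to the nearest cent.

Penalty (uncapped): 15 × 2% × A$520,717.00 = A$156,215.10; cap = 15% × A$520,717.00 = A$78,107.55 → penalty = A$78,107.55
Interest: A$520,717.00 × ((1 + 0.0085)^15 − 1) = A$520,717.00 × 0.1353729… = A$70,490.9899…
Total = A$520,717.00 + A$78,107.5500 + A$70,490.9899… = A$669,315.54

A$669,315.54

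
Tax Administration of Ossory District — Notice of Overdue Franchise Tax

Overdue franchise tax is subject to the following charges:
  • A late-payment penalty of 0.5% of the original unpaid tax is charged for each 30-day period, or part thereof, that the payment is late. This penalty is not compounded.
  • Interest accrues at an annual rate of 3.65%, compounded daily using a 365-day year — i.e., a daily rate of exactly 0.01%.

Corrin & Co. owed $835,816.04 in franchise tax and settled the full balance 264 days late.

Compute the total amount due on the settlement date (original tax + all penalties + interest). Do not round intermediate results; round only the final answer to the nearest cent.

Penalty periods: ⌈264/30⌉ = 9; penalty = 9 × 0.5% × $835,816.04 = $37,611.72…
Interest: $835,816.04 × ((1 + 0.0001)^264 − 1) = $835,816.04 × 0.02675021… = $22,358.2561…
Total = $835,816.04 + $37,611.7218 + $22,358.2561… = $895,786.02

$895,786.02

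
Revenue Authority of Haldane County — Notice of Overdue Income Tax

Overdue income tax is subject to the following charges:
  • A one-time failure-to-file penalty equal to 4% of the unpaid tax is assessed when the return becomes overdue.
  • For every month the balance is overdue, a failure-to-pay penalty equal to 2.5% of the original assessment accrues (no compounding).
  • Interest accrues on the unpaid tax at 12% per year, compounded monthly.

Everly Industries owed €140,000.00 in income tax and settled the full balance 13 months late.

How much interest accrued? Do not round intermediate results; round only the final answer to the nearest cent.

Interest (12%/yr ÷ 12 = 1%/month): €140,000.00 × ((1 + 0.01)^13 − 1) = €19,333.0593…

€19,333.06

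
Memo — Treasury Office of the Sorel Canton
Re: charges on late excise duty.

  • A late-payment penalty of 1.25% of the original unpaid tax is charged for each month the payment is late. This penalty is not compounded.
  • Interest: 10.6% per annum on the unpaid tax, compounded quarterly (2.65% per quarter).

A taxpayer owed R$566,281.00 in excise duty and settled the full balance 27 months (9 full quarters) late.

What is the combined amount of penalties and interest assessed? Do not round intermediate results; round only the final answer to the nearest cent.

Late-payment penalty: 27 × 1.25% × R$566,281.00 = R$191,119.84…
Interest: R$566,281.00 × ((1 + 0.0265)^9 − 1) = R$566,281.00 × 0.2654080… = R$150,295.5202…
Penalties + interest = R$191,119.8375 + R$150,295.5202… = R$341,415.36

R$341,415.36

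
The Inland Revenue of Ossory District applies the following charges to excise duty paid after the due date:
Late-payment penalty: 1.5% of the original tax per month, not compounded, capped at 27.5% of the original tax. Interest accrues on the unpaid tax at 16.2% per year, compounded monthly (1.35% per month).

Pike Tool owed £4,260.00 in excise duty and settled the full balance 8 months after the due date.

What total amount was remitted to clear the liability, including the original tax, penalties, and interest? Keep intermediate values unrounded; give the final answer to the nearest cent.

£5,253.62

Penalty: 8 × 1.5% × £4,260.00 = £511.20 (below the 27.5% cap of £1,171.50)
Interest: £4,260.00 × ((1 + 0.0135)^8 − 1) = £4,260.00 × 0.1132431… = £482.4157…
Total = £4,260.00 + £511.2000 + £482.4157… = £5,253.62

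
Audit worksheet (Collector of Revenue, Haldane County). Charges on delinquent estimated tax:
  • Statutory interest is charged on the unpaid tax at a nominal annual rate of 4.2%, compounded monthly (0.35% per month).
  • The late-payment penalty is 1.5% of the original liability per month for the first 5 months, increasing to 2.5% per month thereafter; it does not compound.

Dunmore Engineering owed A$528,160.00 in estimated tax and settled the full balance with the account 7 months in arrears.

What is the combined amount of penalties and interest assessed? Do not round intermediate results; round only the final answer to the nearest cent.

Penalty, months 1–5: 5 × 1.5% × A$528,160.00 = A$39,612.00
Penalty, months 6–7: 2 × 2.5% × A$528,160.00 = A$26,408.00
Interest: A$528,160.00 × ((1 + 0.0035)^7 − 1) = A$528,160.00 × 0.0247588… = A$13,076.5845…
Penalties + interest = A$66,020.0000 + A$13,076.5845… = A$79,096.58

A$79,096.58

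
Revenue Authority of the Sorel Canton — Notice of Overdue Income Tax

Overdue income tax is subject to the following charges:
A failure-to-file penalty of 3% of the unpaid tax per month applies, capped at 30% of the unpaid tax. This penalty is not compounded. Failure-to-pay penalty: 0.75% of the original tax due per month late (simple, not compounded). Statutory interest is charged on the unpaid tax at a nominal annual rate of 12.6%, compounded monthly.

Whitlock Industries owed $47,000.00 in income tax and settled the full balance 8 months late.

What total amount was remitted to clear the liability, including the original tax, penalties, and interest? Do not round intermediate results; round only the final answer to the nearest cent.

Failure-to-file: 8 × 3% × $47,000.00 = $11,280.00 (under the 30% cap)
Failure-to-pay penalty: 8 × 0.75% × $47,000.00 = $2,820.00
Interest (12.6%/yr ÷ 12 = 1.05%/month): $47,000.00 × ((1 + 0.0105)^8 − 1) = $4,096.1762…
Total = $47,000.00 + $14,100.0000 + $4,096.1762… = $65,196.18

$65,196.18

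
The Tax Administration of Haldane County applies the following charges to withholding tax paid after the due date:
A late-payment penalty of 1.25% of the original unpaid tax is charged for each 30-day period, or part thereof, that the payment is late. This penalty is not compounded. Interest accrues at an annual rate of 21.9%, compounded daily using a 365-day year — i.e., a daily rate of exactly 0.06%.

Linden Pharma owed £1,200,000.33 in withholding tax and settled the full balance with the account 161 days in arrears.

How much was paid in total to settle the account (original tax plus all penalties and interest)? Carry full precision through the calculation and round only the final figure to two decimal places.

Penalty periods: ⌈161/30⌉ = 6; penalty = 6 × 1.25% × £1,200,000.33 = £90,000.02…
Interest: £1,200,000.33 × ((1 + 0.0006)^161 − 1) = £1,200,000.33 × 0.10138781… = £121,665.4075…
Total = £1,200,000.33 + £90,000.0248… + £121,665.4075… = £1,411,665.76

£1,411,665.76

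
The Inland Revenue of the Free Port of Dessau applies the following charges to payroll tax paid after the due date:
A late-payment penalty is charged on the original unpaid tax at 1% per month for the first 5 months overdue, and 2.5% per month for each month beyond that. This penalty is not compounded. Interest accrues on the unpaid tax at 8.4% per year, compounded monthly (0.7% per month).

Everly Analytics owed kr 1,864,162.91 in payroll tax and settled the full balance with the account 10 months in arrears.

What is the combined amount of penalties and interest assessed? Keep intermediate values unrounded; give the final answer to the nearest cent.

Penalty, months 1–5: 5 × 1% × kr 1,864,162.91 = kr 93,208.15…
Penalty, months 6–10: 5 × 2.5% × kr 1,864,162.91 = kr 233,020.36…
Interest: kr 1,864,162.91 × ((1 + 0.007)^10 − 1) = kr 1,864,162.91 × 0.0722467… = kr 134,679.5597…
Penalties + interest = kr 326,228.5093… + kr 134,679.5597… = kr 460,908.07

kr 460,908.07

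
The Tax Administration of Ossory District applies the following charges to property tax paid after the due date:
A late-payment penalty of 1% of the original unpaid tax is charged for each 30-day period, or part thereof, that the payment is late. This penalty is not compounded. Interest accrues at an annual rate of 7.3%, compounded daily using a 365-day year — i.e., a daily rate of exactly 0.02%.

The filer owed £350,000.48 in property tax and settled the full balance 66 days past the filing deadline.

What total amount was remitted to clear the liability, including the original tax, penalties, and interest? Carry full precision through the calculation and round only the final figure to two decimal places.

Penalty periods: ⌈66/30⌉ = 3; penalty = 3 × 1% × £350,000.48 = £10,500.01…
Interest: £350,000.48 × ((1 + 0.0002)^66 − 1) = £350,000.48 × 0.01328617… = £4,650.1649…
Total = £350,000.48 + £10,500.0144 + £4,650.1649… = £365,150.66

£365,150.66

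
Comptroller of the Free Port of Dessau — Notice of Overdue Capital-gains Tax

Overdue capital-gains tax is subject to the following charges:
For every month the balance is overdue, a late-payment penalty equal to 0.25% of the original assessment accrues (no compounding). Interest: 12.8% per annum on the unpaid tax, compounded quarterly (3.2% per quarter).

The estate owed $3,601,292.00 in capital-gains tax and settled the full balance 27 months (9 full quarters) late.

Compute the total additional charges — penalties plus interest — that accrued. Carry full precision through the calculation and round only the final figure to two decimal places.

$1,423,421.29

Late-payment penalty = 0.25% × $3,601,292.00 × 27 mo = $243,087.21
Interest: $3,601,292.00 × ((1 + 0.032)^9 − 1) = $3,601,292.00 × 0.3277530… = $1,180,334.0836…
Penalties + interest = $243,087.2100 + $1,180,334.0836… = $1,423,421.29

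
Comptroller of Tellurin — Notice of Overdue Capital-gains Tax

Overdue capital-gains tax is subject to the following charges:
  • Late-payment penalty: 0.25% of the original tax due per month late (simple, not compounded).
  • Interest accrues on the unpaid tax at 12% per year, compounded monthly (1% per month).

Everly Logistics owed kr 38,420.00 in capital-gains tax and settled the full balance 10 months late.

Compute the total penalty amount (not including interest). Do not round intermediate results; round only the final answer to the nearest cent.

Late-payment penalty = 0.25% × kr 38,420.00 × 10 mo = kr 960.50

kr 960.50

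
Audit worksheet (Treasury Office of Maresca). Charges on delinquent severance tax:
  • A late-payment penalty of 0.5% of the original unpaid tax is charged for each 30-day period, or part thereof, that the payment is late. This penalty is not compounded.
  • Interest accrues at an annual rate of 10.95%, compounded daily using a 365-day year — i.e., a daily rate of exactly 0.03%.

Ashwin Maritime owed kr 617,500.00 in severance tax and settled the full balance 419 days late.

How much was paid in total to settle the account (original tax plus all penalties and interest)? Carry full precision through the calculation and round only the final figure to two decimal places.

kr 743,420.94

Penalty periods: ⌈419/30⌉ = 14; penalty = 14 × 0.5% × kr 617,500.00 = kr 43,225.00
Interest: kr 617,500.00 × ((1 + 0.0003)^419 − 1) = kr 617,500.00 × 0.13392056… = kr 82,695.9450…
Total = kr 617,500.00 + kr 43,225.0000 + kr 82,695.9450… = kr 743,420.94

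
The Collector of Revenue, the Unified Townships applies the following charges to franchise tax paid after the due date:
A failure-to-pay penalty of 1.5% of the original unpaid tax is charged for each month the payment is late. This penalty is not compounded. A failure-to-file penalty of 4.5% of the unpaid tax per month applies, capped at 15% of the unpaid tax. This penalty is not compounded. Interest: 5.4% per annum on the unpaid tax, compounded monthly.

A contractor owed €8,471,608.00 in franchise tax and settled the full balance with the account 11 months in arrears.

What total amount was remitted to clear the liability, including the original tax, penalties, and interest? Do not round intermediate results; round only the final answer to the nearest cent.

Failure-to-file: 11 × 4.5% × €8,471,608.00 = €4,193,445.96, capped at 15% × €8,471,608.00 = €1,270,741.20
Failure-to-pay penalty: 11 × 1.5% × €8,471,608.00 = €1,397,815.32
Interest (5.4%/yr ÷ 12 = 0.45%/month): €8,471,608.00 × ((1 + 0.0045)^11 − 1) = €428,908.3790…
Total = €8,471,608.00 + €2,668,556.5200 + €428,908.3790… = €11,569,072.90

€11,569,072.90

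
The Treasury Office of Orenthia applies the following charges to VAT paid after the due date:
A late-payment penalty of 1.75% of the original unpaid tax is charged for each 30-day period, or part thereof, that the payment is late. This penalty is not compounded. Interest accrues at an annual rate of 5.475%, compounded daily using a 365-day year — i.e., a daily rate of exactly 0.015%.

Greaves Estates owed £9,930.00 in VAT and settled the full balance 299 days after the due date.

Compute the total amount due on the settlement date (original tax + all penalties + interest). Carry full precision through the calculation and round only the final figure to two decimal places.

£12,123.21

Penalty periods: ⌈299/30⌉ = 10; penalty = 10 × 1.75% × £9,930.00 = £1,737.75
Interest: £9,930.00 × ((1 + 0.00015)^299 − 1) = £9,930.00 × 0.04586745… = £455.4638…
Total = £9,930.00 + £1,737.7500 + £455.4638… = £12,123.21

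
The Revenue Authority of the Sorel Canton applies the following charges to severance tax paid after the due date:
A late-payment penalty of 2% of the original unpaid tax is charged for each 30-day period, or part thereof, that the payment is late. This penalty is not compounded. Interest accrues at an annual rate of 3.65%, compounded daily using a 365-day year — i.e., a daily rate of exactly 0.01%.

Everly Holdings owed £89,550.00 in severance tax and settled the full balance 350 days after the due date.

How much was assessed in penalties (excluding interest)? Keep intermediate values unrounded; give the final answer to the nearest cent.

Penalty periods: ⌈350/30⌉ = 12; penalty = 12 × 2% × £89,550.00 = £21,492.00

£21,492.00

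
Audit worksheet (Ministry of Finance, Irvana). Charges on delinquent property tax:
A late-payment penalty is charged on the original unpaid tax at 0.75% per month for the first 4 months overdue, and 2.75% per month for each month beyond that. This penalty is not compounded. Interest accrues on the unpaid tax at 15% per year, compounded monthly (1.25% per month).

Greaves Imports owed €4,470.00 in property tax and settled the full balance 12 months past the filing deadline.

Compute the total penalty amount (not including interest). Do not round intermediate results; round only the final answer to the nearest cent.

Penalty, months 1–4: 4 × 0.75% × €4,470.00 = €134.10
Penalty, months 5–12: 8 × 2.75% × €4,470.00 = €983.40
Total penalty = €134.10 + €983.40 = €1,117.50

€1,117.50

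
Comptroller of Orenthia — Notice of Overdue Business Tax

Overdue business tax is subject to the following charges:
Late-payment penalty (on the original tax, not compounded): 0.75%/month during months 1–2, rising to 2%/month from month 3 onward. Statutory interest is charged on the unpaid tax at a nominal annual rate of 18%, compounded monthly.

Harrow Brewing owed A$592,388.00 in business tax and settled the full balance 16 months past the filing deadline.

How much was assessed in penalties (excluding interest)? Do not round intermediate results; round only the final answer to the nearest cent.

Penalty, months 1–2: 2 × 0.75% × A$592,388.00 = A$8,885.82
Penalty, months 3–16: 14 × 2% × A$592,388.00 = A$165,868.64
Total penalty = A$8,885.82 + A$165,868.64 = A$174,754.46

A$174,754.46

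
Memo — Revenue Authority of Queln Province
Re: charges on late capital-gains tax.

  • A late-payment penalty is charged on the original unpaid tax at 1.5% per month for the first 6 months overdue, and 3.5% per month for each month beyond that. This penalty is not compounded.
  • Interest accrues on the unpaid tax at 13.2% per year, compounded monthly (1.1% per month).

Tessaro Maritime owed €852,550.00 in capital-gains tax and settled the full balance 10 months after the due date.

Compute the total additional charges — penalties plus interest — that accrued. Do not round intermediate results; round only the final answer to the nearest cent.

Penalty, months 1–6: 6 × 1.5% × €852,550.00 = €76,729.50
Penalty, months 7–10: 4 × 3.5% × €852,550.00 = €119,357.00
Interest: €852,550.00 × ((1 + 0.011)^10 − 1) = €852,550.00 × 0.1156078… = €98,561.4602…
Penalties + interest = €196,086.5000 + €98,561.4602… = €294,647.96

€294,647.96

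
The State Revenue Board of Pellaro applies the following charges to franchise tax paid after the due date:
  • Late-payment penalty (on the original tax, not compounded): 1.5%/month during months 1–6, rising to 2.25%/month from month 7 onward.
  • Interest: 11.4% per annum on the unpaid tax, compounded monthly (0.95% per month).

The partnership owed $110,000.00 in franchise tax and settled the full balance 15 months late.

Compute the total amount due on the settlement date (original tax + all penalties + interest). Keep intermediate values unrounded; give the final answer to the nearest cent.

$158,936.55

Penalty, months 1–6: 6 × 1.5% × $110,000.00 = $9,900.00
Penalty, months 7–15: 9 × 2.25% × $110,000.00 = $22,275.00
Interest: $110,000.00 × ((1 + 0.0095)^15 − 1) = $110,000.00 × 0.1523777… = $16,761.5481…
Total = $110,000.00 + $32,175.0000 + $16,761.5481… = $158,936.55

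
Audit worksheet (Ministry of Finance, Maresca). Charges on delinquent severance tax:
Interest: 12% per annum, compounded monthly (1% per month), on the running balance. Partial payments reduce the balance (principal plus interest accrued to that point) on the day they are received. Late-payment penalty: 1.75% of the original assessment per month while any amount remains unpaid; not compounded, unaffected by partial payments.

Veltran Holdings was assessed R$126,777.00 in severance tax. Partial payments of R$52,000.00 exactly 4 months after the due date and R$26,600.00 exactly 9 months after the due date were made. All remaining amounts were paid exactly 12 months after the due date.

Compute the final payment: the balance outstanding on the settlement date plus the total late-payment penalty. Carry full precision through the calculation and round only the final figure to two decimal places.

Balance at month 4: R$126,777.0000 × (1 + 0.01)^4 = R$131,924.6546…
After R$52,000.00 payment: R$131,924.6546… − R$52,000.00 = R$79,924.6546…
Balance at month 9: R$79,924.6546… × (1 + 0.01)^5 = R$84,001.6152…
After R$26,600.00 payment: R$84,001.6152… − R$26,600.00 = R$57,401.6152…
Balance at month 12: R$57,401.6152… × (1 + 0.01)^3 = R$59,140.9416…
Penalty: 12 × 1.75% × R$126,777.00 = R$26,623.17
Final settlement = outstanding balance + penalty = R$59,140.9416… + R$26,623.17 = R$85,764.11

R$85,764.11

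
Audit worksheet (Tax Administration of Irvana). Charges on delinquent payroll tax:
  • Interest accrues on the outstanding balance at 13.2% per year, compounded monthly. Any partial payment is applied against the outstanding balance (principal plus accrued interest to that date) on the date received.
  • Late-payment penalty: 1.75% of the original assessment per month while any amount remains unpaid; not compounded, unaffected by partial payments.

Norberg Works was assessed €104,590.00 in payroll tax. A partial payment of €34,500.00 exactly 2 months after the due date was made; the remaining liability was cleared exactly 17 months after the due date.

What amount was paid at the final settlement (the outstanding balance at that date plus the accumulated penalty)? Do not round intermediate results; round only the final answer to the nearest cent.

Monthly rate = 13.2% ÷ 12 = 1.1%
Balance at month 2: €104,590.0000 × (1 + 0.011)^2 = €106,903.6354…
After €34,500.00 payment: €106,903.6354… − €34,500.00 = €72,403.6354…
Balance at month 17: €72,403.6354… × (1 + 0.011)^15 = €85,315.4541…
Penalty: 17 × 1.75% × €104,590.00 = €31,115.53…
Final settlement = outstanding balance + penalty = €85,315.4541… + €31,115.53… = €116,430.98

€116,430.98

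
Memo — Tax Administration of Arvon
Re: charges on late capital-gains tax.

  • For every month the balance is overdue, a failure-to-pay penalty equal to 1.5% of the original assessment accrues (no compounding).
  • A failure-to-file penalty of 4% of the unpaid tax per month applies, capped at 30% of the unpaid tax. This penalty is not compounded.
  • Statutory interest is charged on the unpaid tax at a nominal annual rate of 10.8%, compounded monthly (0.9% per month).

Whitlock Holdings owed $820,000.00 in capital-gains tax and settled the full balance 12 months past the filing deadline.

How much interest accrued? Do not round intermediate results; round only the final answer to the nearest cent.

$93,077.93

Interest: $820,000.00 × ((1 + 0.009)^12 − 1) = $820,000.00 × 0.1135097… = $93,077.9335…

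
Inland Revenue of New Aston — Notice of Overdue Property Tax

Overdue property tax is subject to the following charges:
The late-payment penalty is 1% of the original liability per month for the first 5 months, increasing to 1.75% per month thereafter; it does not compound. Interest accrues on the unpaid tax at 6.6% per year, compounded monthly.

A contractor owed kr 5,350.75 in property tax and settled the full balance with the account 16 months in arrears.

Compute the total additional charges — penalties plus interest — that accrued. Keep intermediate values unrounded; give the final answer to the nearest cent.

Penalty, months 1–5: 5 × 1% × kr 5,350.75 = kr 267.54…
Penalty, months 6–16: 11 × 1.75% × kr 5,350.75 = kr 1,030.02…
Interest (6.6%/yr ÷ 12 = 0.55%/month): kr 5,350.75 × ((1 + 0.0055)^16 − 1) = kr 490.7968…
Penalties + interest = kr 1,297.5569… + kr 490.7968… = kr 1,788.35

kr 1,788.35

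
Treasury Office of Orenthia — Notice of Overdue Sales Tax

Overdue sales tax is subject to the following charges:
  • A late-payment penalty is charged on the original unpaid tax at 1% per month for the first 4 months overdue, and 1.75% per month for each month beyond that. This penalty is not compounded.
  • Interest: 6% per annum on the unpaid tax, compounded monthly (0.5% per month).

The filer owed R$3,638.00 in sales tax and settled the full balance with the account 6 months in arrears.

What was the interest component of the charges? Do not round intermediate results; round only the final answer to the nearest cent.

Interest: R$3,638.00 × ((1 + 0.005)^6 − 1) = R$3,638.00 × 0.0303775… = R$110.5134…

R$110.51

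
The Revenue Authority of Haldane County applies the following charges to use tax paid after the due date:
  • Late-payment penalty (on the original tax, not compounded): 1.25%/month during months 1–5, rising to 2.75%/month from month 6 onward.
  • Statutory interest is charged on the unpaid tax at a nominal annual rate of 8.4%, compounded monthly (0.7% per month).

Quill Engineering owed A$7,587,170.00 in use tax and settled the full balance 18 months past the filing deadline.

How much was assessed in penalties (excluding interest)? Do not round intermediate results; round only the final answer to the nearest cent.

A$3,186,611.40

Penalty, months 1–5: 5 × 1.25% × A$7,587,170.00 = A$474,198.13…
Penalty, months 6–18: 13 × 2.75% × A$7,587,170.00 = A$2,712,413.28…
Total penalty = A$474,198.13… + A$2,712,413.28… = A$3,186,611.40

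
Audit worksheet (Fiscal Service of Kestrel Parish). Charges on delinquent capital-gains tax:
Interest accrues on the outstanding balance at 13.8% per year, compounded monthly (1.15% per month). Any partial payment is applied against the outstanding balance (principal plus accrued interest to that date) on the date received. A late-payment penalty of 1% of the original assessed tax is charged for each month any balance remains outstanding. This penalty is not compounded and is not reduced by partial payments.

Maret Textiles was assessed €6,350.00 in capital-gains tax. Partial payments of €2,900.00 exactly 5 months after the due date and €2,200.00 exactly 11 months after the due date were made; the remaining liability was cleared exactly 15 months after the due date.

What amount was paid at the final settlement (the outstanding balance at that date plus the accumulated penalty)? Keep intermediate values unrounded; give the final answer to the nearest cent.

Balance at month 5: €6,350.0000 × (1 + 0.0115)^5 = €6,723.6200…
After €2,900.00 payment: €6,723.6200… − €2,900.00 = €3,823.6200…
Balance at month 11: €3,823.6200… × (1 + 0.0115)^6 = €4,095.1522…
After €2,200.00 payment: €4,095.1522… − €2,200.00 = €1,895.1522…
Balance at month 15: €1,895.1522… × (1 + 0.0115)^4 = €1,983.8446…
Penalty: 15 × 1% × €6,350.00 = €952.50
Final settlement = outstanding balance + penalty = €1,983.8446… + €952.50 = €2,936.34

€2,936.34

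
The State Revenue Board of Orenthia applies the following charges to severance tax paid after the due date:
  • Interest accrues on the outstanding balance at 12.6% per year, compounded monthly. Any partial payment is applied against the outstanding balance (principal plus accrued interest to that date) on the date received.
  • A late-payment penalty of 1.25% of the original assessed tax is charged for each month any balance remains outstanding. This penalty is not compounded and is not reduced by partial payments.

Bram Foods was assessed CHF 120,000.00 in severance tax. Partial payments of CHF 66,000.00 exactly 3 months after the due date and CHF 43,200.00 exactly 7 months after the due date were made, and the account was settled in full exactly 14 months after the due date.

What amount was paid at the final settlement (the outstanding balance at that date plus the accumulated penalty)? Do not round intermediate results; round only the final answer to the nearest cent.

CHF 39,382.92

Monthly rate = 12.6% ÷ 12 = 1.05%
Balance at month 3: CHF 120,000.0000 × (1 + 0.0105)^3 = CHF 123,819.8289…
After CHF 66,000.00 payment: CHF 123,819.8289… − CHF 66,000.00 = CHF 57,819.8289…
Balance at month 7: CHF 57,819.8289… × (1 + 0.0105)^4 = CHF 60,286.7780…
After CHF 43,200.00 payment: CHF 60,286.7780… − CHF 43,200.00 = CHF 17,086.7780…
Balance at month 14: CHF 17,086.7780… × (1 + 0.0105)^7 = CHF 18,382.9159…
Penalty: 14 × 1.25% × CHF 120,000.00 = CHF 21,000.00
Final settlement = outstanding balance + penalty = CHF 18,382.9159… + CHF 21,000.00 = CHF 39,382.92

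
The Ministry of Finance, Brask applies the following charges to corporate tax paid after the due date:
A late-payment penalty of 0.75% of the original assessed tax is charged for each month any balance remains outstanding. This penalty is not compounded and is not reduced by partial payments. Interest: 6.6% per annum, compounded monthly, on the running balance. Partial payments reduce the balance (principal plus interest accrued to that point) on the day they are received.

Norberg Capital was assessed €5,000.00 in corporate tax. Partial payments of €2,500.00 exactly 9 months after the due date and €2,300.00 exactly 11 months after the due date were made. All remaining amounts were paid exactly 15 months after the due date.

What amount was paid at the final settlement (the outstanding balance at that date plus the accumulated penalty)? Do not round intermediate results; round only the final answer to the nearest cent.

€1,056.60

Monthly rate = 6.6% ÷ 12 = 0.55%
Balance at month 9: €5,000.0000 × (1 + 0.0055)^9 = €5,253.0155…
After €2,500.00 payment: €5,253.0155… − €2,500.00 = €2,753.0155…
Balance at month 11: €2,753.0155… × (1 + 0.0055)^2 = €2,783.3819…
After €2,300.00 payment: €2,783.3819… − €2,300.00 = €483.3819…
Balance at month 15: €483.3819… × (1 + 0.0055)^4 = €494.1044…
Penalty: 15 × 0.75% × €5,000.00 = €562.50
Final settlement = outstanding balance + penalty = €494.1044… + €562.50 = €1,056.60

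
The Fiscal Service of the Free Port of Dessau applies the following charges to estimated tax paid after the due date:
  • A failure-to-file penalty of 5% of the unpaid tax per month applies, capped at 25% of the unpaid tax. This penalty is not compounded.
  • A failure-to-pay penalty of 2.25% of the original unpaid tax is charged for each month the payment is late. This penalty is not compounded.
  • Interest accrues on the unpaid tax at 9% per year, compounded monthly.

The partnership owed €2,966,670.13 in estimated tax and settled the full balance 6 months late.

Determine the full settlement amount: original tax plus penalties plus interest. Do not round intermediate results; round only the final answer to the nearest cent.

€4,244,866.59

Failure-to-file: 6 × 5% × €2,966,670.13 = €890,001.04…, capped at 25% × €2,966,670.13 = €741,667.53…
Failure-to-pay penalty: 6 × 2.25% × €2,966,670.13 = €400,500.47…
Interest (9%/yr ÷ 12 = 0.75%/month): €2,966,670.13 × ((1 + 0.0075)^6 − 1) = €136,028.4563…
Total = €2,966,670.13 + €1,142,168.0001… + €136,028.4563… = €4,244,866.59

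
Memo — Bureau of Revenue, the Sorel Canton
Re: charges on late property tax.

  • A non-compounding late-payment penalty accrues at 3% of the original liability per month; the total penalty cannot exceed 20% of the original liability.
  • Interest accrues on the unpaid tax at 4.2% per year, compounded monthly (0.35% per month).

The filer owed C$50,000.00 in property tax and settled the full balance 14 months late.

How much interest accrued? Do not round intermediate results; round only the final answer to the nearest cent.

Interest: C$50,000.00 × ((1 + 0.0035)^14 − 1) = C$50,000.00 × 0.0501305… = C$2,506.5254…

C$2,506.53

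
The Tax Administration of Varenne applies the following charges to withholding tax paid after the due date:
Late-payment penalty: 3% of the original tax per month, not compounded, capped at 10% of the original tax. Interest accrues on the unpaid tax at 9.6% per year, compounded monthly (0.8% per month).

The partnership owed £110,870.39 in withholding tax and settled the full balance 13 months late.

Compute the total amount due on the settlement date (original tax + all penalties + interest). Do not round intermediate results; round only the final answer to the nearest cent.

£134,057.98

Penalty (uncapped): 13 × 3% × £110,870.39 = £43,239.45…; cap = 10% × £110,870.39 = £11,087.04… → penalty = £11,087.04…
Interest: £110,870.39 × ((1 + 0.008)^13 − 1) = £110,870.39 × 0.1091414… = £12,100.5499…
Total = £110,870.39 + £11,087.0390 + £12,100.5499… = £134,057.98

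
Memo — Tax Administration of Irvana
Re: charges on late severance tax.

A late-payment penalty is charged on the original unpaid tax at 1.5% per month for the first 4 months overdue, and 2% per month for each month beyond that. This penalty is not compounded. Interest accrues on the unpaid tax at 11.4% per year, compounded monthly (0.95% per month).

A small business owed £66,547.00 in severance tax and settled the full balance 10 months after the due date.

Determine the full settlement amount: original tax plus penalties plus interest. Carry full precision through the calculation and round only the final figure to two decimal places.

£85,124.65

Penalty, months 1–4: 4 × 1.5% × £66,547.00 = £3,992.82
Penalty, months 5–10: 6 × 2% × £66,547.00 = £7,985.64
Interest: £66,547.00 × ((1 + 0.0095)^10 − 1) = £66,547.00 × 0.0991659… = £6,599.1908…
Total = £66,547.00 + £11,978.4600 + £6,599.1908… = £85,124.65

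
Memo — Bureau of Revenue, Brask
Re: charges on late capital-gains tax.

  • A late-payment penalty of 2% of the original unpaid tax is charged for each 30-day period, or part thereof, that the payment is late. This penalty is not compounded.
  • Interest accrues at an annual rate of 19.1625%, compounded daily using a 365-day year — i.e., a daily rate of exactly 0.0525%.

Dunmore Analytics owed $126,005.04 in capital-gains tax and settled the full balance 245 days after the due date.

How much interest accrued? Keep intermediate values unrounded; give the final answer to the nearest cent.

$17,291.07

Interest: $126,005.04 × ((1 + 0.000525)^245 − 1) = $126,005.04 × 0.13722519… = $17,291.0650…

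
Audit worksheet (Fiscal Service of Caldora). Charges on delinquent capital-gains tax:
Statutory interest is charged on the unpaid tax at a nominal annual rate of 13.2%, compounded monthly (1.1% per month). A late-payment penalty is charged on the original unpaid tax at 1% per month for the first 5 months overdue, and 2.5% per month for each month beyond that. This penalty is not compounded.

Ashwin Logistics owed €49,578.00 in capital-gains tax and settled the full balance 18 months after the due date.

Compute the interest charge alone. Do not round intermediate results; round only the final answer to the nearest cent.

Interest: €49,578.00 × ((1 + 0.011)^18 − 1) = €49,578.00 × 0.2176453… = €10,790.4192…

€10,790.42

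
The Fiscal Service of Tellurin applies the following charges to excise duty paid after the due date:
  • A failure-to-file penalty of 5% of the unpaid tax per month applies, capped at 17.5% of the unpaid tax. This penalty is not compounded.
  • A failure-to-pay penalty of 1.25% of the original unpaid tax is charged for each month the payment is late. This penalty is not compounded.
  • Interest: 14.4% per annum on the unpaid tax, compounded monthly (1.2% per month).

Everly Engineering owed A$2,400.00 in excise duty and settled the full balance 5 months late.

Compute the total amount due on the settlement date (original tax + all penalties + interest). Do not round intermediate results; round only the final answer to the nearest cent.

A$3,117.50

Failure-to-file: 5 × 5% × A$2,400.00 = A$600.00, capped at 17.5% × A$2,400.00 = A$420.00
Failure-to-pay penalty = 1.25% × A$2,400.00 × 5 mo = A$150.00
Interest: A$2,400.00 × ((1 + 0.012)^5 − 1) = A$2,400.00 × 0.0614574… = A$147.4977…
Total = A$2,400.00 + A$570.0000 + A$147.4977… = A$3,117.50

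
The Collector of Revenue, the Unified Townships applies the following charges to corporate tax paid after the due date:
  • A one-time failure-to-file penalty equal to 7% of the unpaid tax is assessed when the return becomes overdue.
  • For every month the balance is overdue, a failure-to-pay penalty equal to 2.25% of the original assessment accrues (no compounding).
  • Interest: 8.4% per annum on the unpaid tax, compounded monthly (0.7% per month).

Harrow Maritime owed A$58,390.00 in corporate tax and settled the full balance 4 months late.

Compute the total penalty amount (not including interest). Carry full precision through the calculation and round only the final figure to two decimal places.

A$9,342.40

Failure-to-file penalty: 7% × A$58,390.00 = A$4,087.30
Failure-to-pay penalty = 2.25% × A$58,390.00 × 4 mo = A$5,255.10
Total penalty = A$4,087.30 + A$5,255.10 = A$9,342.40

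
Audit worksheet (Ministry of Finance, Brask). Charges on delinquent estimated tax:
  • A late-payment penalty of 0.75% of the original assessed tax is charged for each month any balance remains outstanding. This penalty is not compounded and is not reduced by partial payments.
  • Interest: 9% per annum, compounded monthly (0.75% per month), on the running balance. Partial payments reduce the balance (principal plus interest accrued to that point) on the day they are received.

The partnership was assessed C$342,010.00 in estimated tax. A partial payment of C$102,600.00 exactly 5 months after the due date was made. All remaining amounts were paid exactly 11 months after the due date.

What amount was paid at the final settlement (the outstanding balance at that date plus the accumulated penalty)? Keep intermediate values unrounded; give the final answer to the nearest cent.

Balance at month 5: C$342,010.0000 × (1 + 0.0075)^5 = C$355,029.2039…
After C$102,600.00 payment: C$355,029.2039… − C$102,600.00 = C$252,429.2039…
Balance at month 11: C$252,429.2039… × (1 + 0.0075)^6 = C$264,003.6471…
Penalty: 11 × 0.75% × C$342,010.00 = C$28,215.83…
Final settlement = outstanding balance + penalty = C$264,003.6471… + C$28,215.83… = C$292,219.47

C$292,219.47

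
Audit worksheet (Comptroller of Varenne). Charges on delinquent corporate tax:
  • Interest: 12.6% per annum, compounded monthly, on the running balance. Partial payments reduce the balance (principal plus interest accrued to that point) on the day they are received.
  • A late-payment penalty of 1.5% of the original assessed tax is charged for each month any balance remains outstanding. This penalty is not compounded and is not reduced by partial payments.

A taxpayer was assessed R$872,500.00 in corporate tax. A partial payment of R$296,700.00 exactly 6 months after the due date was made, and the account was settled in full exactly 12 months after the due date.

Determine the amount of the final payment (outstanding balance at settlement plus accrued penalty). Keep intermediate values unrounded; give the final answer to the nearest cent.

R$830,171.60

Monthly rate = 12.6% ÷ 12 = 1.05%
Balance at month 6: R$872,500.0000 × (1 + 0.0105)^6 = R$928,930.7572…
After R$296,700.00 payment: R$928,930.7572… − R$296,700.00 = R$632,230.7572…
Balance at month 12: R$632,230.7572… × (1 + 0.0105)^6 = R$673,121.6000…
Penalty: 12 × 1.5% × R$872,500.00 = R$157,050.00
Final settlement = outstanding balance + penalty = R$673,121.6000… + R$157,050.00 = R$830,171.60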